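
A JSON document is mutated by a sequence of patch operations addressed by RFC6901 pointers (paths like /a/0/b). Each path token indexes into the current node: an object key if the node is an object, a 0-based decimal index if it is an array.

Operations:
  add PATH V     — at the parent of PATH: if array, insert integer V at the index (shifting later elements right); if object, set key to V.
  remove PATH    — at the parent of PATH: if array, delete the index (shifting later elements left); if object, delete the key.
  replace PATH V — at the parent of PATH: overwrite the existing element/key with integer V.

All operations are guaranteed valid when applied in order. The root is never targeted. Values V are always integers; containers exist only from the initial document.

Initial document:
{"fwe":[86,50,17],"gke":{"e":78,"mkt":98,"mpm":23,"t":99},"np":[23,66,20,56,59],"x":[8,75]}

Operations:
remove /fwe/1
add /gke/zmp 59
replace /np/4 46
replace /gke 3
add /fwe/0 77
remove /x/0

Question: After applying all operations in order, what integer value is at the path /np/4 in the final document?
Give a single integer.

Answer: 46

Derivation:
After op 1 (remove /fwe/1): {"fwe":[86,17],"gke":{"e":78,"mkt":98,"mpm":23,"t":99},"np":[23,66,20,56,59],"x":[8,75]}
After op 2 (add /gke/zmp 59): {"fwe":[86,17],"gke":{"e":78,"mkt":98,"mpm":23,"t":99,"zmp":59},"np":[23,66,20,56,59],"x":[8,75]}
After op 3 (replace /np/4 46): {"fwe":[86,17],"gke":{"e":78,"mkt":98,"mpm":23,"t":99,"zmp":59},"np":[23,66,20,56,46],"x":[8,75]}
After op 4 (replace /gke 3): {"fwe":[86,17],"gke":3,"np":[23,66,20,56,46],"x":[8,75]}
After op 5 (add /fwe/0 77): {"fwe":[77,86,17],"gke":3,"np":[23,66,20,56,46],"x":[8,75]}
After op 6 (remove /x/0): {"fwe":[77,86,17],"gke":3,"np":[23,66,20,56,46],"x":[75]}
Value at /np/4: 46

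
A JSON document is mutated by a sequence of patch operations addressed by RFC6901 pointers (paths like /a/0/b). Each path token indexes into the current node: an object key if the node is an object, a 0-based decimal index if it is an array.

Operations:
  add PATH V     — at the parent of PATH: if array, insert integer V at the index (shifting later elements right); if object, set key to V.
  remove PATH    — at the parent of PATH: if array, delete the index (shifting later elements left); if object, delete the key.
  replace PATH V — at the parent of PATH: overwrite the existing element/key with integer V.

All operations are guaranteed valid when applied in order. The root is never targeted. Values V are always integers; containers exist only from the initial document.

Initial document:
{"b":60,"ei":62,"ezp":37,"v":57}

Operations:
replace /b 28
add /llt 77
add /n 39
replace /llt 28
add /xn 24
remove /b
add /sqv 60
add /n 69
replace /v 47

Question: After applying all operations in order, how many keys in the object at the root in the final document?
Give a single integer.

After op 1 (replace /b 28): {"b":28,"ei":62,"ezp":37,"v":57}
After op 2 (add /llt 77): {"b":28,"ei":62,"ezp":37,"llt":77,"v":57}
After op 3 (add /n 39): {"b":28,"ei":62,"ezp":37,"llt":77,"n":39,"v":57}
After op 4 (replace /llt 28): {"b":28,"ei":62,"ezp":37,"llt":28,"n":39,"v":57}
After op 5 (add /xn 24): {"b":28,"ei":62,"ezp":37,"llt":28,"n":39,"v":57,"xn":24}
After op 6 (remove /b): {"ei":62,"ezp":37,"llt":28,"n":39,"v":57,"xn":24}
After op 7 (add /sqv 60): {"ei":62,"ezp":37,"llt":28,"n":39,"sqv":60,"v":57,"xn":24}
After op 8 (add /n 69): {"ei":62,"ezp":37,"llt":28,"n":69,"sqv":60,"v":57,"xn":24}
After op 9 (replace /v 47): {"ei":62,"ezp":37,"llt":28,"n":69,"sqv":60,"v":47,"xn":24}
Size at the root: 7

Answer: 7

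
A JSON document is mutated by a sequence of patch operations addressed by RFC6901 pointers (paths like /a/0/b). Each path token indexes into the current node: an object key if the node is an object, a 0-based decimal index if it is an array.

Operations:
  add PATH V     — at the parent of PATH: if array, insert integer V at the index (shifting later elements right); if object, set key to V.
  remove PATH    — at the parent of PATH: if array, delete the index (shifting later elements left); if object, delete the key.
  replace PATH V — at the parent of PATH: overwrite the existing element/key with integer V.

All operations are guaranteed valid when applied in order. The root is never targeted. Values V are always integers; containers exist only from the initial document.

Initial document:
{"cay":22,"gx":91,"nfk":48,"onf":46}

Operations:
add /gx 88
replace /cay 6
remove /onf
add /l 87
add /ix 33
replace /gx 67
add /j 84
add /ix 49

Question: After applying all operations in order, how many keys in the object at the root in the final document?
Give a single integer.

Answer: 6

Derivation:
After op 1 (add /gx 88): {"cay":22,"gx":88,"nfk":48,"onf":46}
After op 2 (replace /cay 6): {"cay":6,"gx":88,"nfk":48,"onf":46}
After op 3 (remove /onf): {"cay":6,"gx":88,"nfk":48}
After op 4 (add /l 87): {"cay":6,"gx":88,"l":87,"nfk":48}
After op 5 (add /ix 33): {"cay":6,"gx":88,"ix":33,"l":87,"nfk":48}
After op 6 (replace /gx 67): {"cay":6,"gx":67,"ix":33,"l":87,"nfk":48}
After op 7 (add /j 84): {"cay":6,"gx":67,"ix":33,"j":84,"l":87,"nfk":48}
After op 8 (add /ix 49): {"cay":6,"gx":67,"ix":49,"j":84,"l":87,"nfk":48}
Size at the root: 6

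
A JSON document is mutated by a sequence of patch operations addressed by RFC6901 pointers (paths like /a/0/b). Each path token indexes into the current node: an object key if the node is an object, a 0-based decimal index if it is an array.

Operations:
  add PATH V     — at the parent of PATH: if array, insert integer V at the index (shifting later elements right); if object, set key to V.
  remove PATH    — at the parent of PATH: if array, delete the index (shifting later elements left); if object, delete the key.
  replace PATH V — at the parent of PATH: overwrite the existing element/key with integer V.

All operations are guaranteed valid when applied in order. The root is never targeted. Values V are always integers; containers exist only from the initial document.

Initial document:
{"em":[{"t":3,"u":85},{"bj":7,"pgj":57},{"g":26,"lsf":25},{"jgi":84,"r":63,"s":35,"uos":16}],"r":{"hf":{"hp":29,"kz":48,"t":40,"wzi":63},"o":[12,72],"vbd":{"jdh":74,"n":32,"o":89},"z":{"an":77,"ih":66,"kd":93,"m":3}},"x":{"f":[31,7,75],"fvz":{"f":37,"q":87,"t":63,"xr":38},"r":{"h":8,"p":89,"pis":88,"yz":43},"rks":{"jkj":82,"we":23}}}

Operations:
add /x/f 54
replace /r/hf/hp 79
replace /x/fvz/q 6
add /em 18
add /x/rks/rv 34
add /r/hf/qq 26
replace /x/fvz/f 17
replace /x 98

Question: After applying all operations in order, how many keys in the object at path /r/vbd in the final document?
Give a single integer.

After op 1 (add /x/f 54): {"em":[{"t":3,"u":85},{"bj":7,"pgj":57},{"g":26,"lsf":25},{"jgi":84,"r":63,"s":35,"uos":16}],"r":{"hf":{"hp":29,"kz":48,"t":40,"wzi":63},"o":[12,72],"vbd":{"jdh":74,"n":32,"o":89},"z":{"an":77,"ih":66,"kd":93,"m":3}},"x":{"f":54,"fvz":{"f":37,"q":87,"t":63,"xr":38},"r":{"h":8,"p":89,"pis":88,"yz":43},"rks":{"jkj":82,"we":23}}}
After op 2 (replace /r/hf/hp 79): {"em":[{"t":3,"u":85},{"bj":7,"pgj":57},{"g":26,"lsf":25},{"jgi":84,"r":63,"s":35,"uos":16}],"r":{"hf":{"hp":79,"kz":48,"t":40,"wzi":63},"o":[12,72],"vbd":{"jdh":74,"n":32,"o":89},"z":{"an":77,"ih":66,"kd":93,"m":3}},"x":{"f":54,"fvz":{"f":37,"q":87,"t":63,"xr":38},"r":{"h":8,"p":89,"pis":88,"yz":43},"rks":{"jkj":82,"we":23}}}
After op 3 (replace /x/fvz/q 6): {"em":[{"t":3,"u":85},{"bj":7,"pgj":57},{"g":26,"lsf":25},{"jgi":84,"r":63,"s":35,"uos":16}],"r":{"hf":{"hp":79,"kz":48,"t":40,"wzi":63},"o":[12,72],"vbd":{"jdh":74,"n":32,"o":89},"z":{"an":77,"ih":66,"kd":93,"m":3}},"x":{"f":54,"fvz":{"f":37,"q":6,"t":63,"xr":38},"r":{"h":8,"p":89,"pis":88,"yz":43},"rks":{"jkj":82,"we":23}}}
After op 4 (add /em 18): {"em":18,"r":{"hf":{"hp":79,"kz":48,"t":40,"wzi":63},"o":[12,72],"vbd":{"jdh":74,"n":32,"o":89},"z":{"an":77,"ih":66,"kd":93,"m":3}},"x":{"f":54,"fvz":{"f":37,"q":6,"t":63,"xr":38},"r":{"h":8,"p":89,"pis":88,"yz":43},"rks":{"jkj":82,"we":23}}}
After op 5 (add /x/rks/rv 34): {"em":18,"r":{"hf":{"hp":79,"kz":48,"t":40,"wzi":63},"o":[12,72],"vbd":{"jdh":74,"n":32,"o":89},"z":{"an":77,"ih":66,"kd":93,"m":3}},"x":{"f":54,"fvz":{"f":37,"q":6,"t":63,"xr":38},"r":{"h":8,"p":89,"pis":88,"yz":43},"rks":{"jkj":82,"rv":34,"we":23}}}
After op 6 (add /r/hf/qq 26): {"em":18,"r":{"hf":{"hp":79,"kz":48,"qq":26,"t":40,"wzi":63},"o":[12,72],"vbd":{"jdh":74,"n":32,"o":89},"z":{"an":77,"ih":66,"kd":93,"m":3}},"x":{"f":54,"fvz":{"f":37,"q":6,"t":63,"xr":38},"r":{"h":8,"p":89,"pis":88,"yz":43},"rks":{"jkj":82,"rv":34,"we":23}}}
After op 7 (replace /x/fvz/f 17): {"em":18,"r":{"hf":{"hp":79,"kz":48,"qq":26,"t":40,"wzi":63},"o":[12,72],"vbd":{"jdh":74,"n":32,"o":89},"z":{"an":77,"ih":66,"kd":93,"m":3}},"x":{"f":54,"fvz":{"f":17,"q":6,"t":63,"xr":38},"r":{"h":8,"p":89,"pis":88,"yz":43},"rks":{"jkj":82,"rv":34,"we":23}}}
After op 8 (replace /x 98): {"em":18,"r":{"hf":{"hp":79,"kz":48,"qq":26,"t":40,"wzi":63},"o":[12,72],"vbd":{"jdh":74,"n":32,"o":89},"z":{"an":77,"ih":66,"kd":93,"m":3}},"x":98}
Size at path /r/vbd: 3

Answer: 3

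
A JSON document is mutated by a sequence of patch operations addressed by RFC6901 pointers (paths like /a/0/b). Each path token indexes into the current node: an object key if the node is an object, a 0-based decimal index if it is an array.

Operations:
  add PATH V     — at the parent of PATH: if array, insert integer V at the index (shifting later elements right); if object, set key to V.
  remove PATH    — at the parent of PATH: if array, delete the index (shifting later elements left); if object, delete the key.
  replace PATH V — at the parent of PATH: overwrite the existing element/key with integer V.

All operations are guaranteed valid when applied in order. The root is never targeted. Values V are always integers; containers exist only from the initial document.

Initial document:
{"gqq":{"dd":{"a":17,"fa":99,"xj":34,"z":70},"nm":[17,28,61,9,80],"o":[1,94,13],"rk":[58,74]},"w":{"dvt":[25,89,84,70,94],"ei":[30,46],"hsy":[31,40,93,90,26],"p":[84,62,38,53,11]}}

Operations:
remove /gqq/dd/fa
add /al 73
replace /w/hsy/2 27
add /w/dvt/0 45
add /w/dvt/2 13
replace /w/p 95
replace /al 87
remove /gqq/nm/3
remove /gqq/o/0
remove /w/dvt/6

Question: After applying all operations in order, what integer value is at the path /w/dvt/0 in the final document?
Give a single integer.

Answer: 45

Derivation:
After op 1 (remove /gqq/dd/fa): {"gqq":{"dd":{"a":17,"xj":34,"z":70},"nm":[17,28,61,9,80],"o":[1,94,13],"rk":[58,74]},"w":{"dvt":[25,89,84,70,94],"ei":[30,46],"hsy":[31,40,93,90,26],"p":[84,62,38,53,11]}}
After op 2 (add /al 73): {"al":73,"gqq":{"dd":{"a":17,"xj":34,"z":70},"nm":[17,28,61,9,80],"o":[1,94,13],"rk":[58,74]},"w":{"dvt":[25,89,84,70,94],"ei":[30,46],"hsy":[31,40,93,90,26],"p":[84,62,38,53,11]}}
After op 3 (replace /w/hsy/2 27): {"al":73,"gqq":{"dd":{"a":17,"xj":34,"z":70},"nm":[17,28,61,9,80],"o":[1,94,13],"rk":[58,74]},"w":{"dvt":[25,89,84,70,94],"ei":[30,46],"hsy":[31,40,27,90,26],"p":[84,62,38,53,11]}}
After op 4 (add /w/dvt/0 45): {"al":73,"gqq":{"dd":{"a":17,"xj":34,"z":70},"nm":[17,28,61,9,80],"o":[1,94,13],"rk":[58,74]},"w":{"dvt":[45,25,89,84,70,94],"ei":[30,46],"hsy":[31,40,27,90,26],"p":[84,62,38,53,11]}}
After op 5 (add /w/dvt/2 13): {"al":73,"gqq":{"dd":{"a":17,"xj":34,"z":70},"nm":[17,28,61,9,80],"o":[1,94,13],"rk":[58,74]},"w":{"dvt":[45,25,13,89,84,70,94],"ei":[30,46],"hsy":[31,40,27,90,26],"p":[84,62,38,53,11]}}
After op 6 (replace /w/p 95): {"al":73,"gqq":{"dd":{"a":17,"xj":34,"z":70},"nm":[17,28,61,9,80],"o":[1,94,13],"rk":[58,74]},"w":{"dvt":[45,25,13,89,84,70,94],"ei":[30,46],"hsy":[31,40,27,90,26],"p":95}}
After op 7 (replace /al 87): {"al":87,"gqq":{"dd":{"a":17,"xj":34,"z":70},"nm":[17,28,61,9,80],"o":[1,94,13],"rk":[58,74]},"w":{"dvt":[45,25,13,89,84,70,94],"ei":[30,46],"hsy":[31,40,27,90,26],"p":95}}
After op 8 (remove /gqq/nm/3): {"al":87,"gqq":{"dd":{"a":17,"xj":34,"z":70},"nm":[17,28,61,80],"o":[1,94,13],"rk":[58,74]},"w":{"dvt":[45,25,13,89,84,70,94],"ei":[30,46],"hsy":[31,40,27,90,26],"p":95}}
After op 9 (remove /gqq/o/0): {"al":87,"gqq":{"dd":{"a":17,"xj":34,"z":70},"nm":[17,28,61,80],"o":[94,13],"rk":[58,74]},"w":{"dvt":[45,25,13,89,84,70,94],"ei":[30,46],"hsy":[31,40,27,90,26],"p":95}}
After op 10 (remove /w/dvt/6): {"al":87,"gqq":{"dd":{"a":17,"xj":34,"z":70},"nm":[17,28,61,80],"o":[94,13],"rk":[58,74]},"w":{"dvt":[45,25,13,89,84,70],"ei":[30,46],"hsy":[31,40,27,90,26],"p":95}}
Value at /w/dvt/0: 45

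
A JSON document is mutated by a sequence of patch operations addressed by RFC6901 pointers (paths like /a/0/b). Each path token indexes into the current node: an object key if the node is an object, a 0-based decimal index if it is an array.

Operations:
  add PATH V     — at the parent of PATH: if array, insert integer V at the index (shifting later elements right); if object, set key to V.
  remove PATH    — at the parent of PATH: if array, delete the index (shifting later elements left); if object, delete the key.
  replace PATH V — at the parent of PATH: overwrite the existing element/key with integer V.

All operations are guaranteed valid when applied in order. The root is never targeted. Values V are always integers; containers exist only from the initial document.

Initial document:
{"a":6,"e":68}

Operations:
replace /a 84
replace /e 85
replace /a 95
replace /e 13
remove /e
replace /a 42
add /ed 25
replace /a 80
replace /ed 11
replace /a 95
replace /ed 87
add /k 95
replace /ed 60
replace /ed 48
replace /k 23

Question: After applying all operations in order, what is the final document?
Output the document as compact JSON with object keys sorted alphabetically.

Answer: {"a":95,"ed":48,"k":23}

Derivation:
After op 1 (replace /a 84): {"a":84,"e":68}
After op 2 (replace /e 85): {"a":84,"e":85}
After op 3 (replace /a 95): {"a":95,"e":85}
After op 4 (replace /e 13): {"a":95,"e":13}
After op 5 (remove /e): {"a":95}
After op 6 (replace /a 42): {"a":42}
After op 7 (add /ed 25): {"a":42,"ed":25}
After op 8 (replace /a 80): {"a":80,"ed":25}
After op 9 (replace /ed 11): {"a":80,"ed":11}
After op 10 (replace /a 95): {"a":95,"ed":11}
After op 11 (replace /ed 87): {"a":95,"ed":87}
After op 12 (add /k 95): {"a":95,"ed":87,"k":95}
After op 13 (replace /ed 60): {"a":95,"ed":60,"k":95}
After op 14 (replace /ed 48): {"a":95,"ed":48,"k":95}
After op 15 (replace /k 23): {"a":95,"ed":48,"k":23}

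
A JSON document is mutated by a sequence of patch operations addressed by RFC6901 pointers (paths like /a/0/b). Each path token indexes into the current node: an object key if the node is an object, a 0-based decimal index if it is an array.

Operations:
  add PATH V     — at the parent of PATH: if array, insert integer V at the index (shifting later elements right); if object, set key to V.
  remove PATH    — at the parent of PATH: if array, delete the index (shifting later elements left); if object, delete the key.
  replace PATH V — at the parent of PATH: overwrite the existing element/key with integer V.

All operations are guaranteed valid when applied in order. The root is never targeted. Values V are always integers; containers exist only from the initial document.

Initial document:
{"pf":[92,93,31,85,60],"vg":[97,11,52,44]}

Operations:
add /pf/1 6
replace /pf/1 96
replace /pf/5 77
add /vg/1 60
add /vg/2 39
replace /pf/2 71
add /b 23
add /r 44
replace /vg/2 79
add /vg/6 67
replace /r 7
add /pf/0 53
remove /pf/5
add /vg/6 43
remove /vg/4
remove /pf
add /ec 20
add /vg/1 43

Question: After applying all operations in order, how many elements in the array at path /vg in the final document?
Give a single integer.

After op 1 (add /pf/1 6): {"pf":[92,6,93,31,85,60],"vg":[97,11,52,44]}
After op 2 (replace /pf/1 96): {"pf":[92,96,93,31,85,60],"vg":[97,11,52,44]}
After op 3 (replace /pf/5 77): {"pf":[92,96,93,31,85,77],"vg":[97,11,52,44]}
After op 4 (add /vg/1 60): {"pf":[92,96,93,31,85,77],"vg":[97,60,11,52,44]}
After op 5 (add /vg/2 39): {"pf":[92,96,93,31,85,77],"vg":[97,60,39,11,52,44]}
After op 6 (replace /pf/2 71): {"pf":[92,96,71,31,85,77],"vg":[97,60,39,11,52,44]}
After op 7 (add /b 23): {"b":23,"pf":[92,96,71,31,85,77],"vg":[97,60,39,11,52,44]}
After op 8 (add /r 44): {"b":23,"pf":[92,96,71,31,85,77],"r":44,"vg":[97,60,39,11,52,44]}
After op 9 (replace /vg/2 79): {"b":23,"pf":[92,96,71,31,85,77],"r":44,"vg":[97,60,79,11,52,44]}
After op 10 (add /vg/6 67): {"b":23,"pf":[92,96,71,31,85,77],"r":44,"vg":[97,60,79,11,52,44,67]}
After op 11 (replace /r 7): {"b":23,"pf":[92,96,71,31,85,77],"r":7,"vg":[97,60,79,11,52,44,67]}
After op 12 (add /pf/0 53): {"b":23,"pf":[53,92,96,71,31,85,77],"r":7,"vg":[97,60,79,11,52,44,67]}
After op 13 (remove /pf/5): {"b":23,"pf":[53,92,96,71,31,77],"r":7,"vg":[97,60,79,11,52,44,67]}
After op 14 (add /vg/6 43): {"b":23,"pf":[53,92,96,71,31,77],"r":7,"vg":[97,60,79,11,52,44,43,67]}
After op 15 (remove /vg/4): {"b":23,"pf":[53,92,96,71,31,77],"r":7,"vg":[97,60,79,11,44,43,67]}
After op 16 (remove /pf): {"b":23,"r":7,"vg":[97,60,79,11,44,43,67]}
After op 17 (add /ec 20): {"b":23,"ec":20,"r":7,"vg":[97,60,79,11,44,43,67]}
After op 18 (add /vg/1 43): {"b":23,"ec":20,"r":7,"vg":[97,43,60,79,11,44,43,67]}
Size at path /vg: 8

Answer: 8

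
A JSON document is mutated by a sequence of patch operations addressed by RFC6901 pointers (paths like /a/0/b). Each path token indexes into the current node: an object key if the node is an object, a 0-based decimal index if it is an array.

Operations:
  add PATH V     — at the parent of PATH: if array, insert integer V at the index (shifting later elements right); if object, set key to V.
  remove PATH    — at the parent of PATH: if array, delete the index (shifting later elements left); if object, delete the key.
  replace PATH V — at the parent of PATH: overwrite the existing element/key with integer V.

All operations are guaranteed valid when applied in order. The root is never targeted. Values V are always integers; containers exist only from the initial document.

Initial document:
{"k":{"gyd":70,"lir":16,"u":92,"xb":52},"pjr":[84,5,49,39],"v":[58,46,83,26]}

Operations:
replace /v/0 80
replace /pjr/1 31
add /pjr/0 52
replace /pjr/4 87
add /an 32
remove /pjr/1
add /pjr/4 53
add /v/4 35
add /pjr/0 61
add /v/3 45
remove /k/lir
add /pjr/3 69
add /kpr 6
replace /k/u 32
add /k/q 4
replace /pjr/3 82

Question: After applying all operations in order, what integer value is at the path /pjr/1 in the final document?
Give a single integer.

Answer: 52

Derivation:
After op 1 (replace /v/0 80): {"k":{"gyd":70,"lir":16,"u":92,"xb":52},"pjr":[84,5,49,39],"v":[80,46,83,26]}
After op 2 (replace /pjr/1 31): {"k":{"gyd":70,"lir":16,"u":92,"xb":52},"pjr":[84,31,49,39],"v":[80,46,83,26]}
After op 3 (add /pjr/0 52): {"k":{"gyd":70,"lir":16,"u":92,"xb":52},"pjr":[52,84,31,49,39],"v":[80,46,83,26]}
After op 4 (replace /pjr/4 87): {"k":{"gyd":70,"lir":16,"u":92,"xb":52},"pjr":[52,84,31,49,87],"v":[80,46,83,26]}
After op 5 (add /an 32): {"an":32,"k":{"gyd":70,"lir":16,"u":92,"xb":52},"pjr":[52,84,31,49,87],"v":[80,46,83,26]}
After op 6 (remove /pjr/1): {"an":32,"k":{"gyd":70,"lir":16,"u":92,"xb":52},"pjr":[52,31,49,87],"v":[80,46,83,26]}
After op 7 (add /pjr/4 53): {"an":32,"k":{"gyd":70,"lir":16,"u":92,"xb":52},"pjr":[52,31,49,87,53],"v":[80,46,83,26]}
After op 8 (add /v/4 35): {"an":32,"k":{"gyd":70,"lir":16,"u":92,"xb":52},"pjr":[52,31,49,87,53],"v":[80,46,83,26,35]}
After op 9 (add /pjr/0 61): {"an":32,"k":{"gyd":70,"lir":16,"u":92,"xb":52},"pjr":[61,52,31,49,87,53],"v":[80,46,83,26,35]}
After op 10 (add /v/3 45): {"an":32,"k":{"gyd":70,"lir":16,"u":92,"xb":52},"pjr":[61,52,31,49,87,53],"v":[80,46,83,45,26,35]}
After op 11 (remove /k/lir): {"an":32,"k":{"gyd":70,"u":92,"xb":52},"pjr":[61,52,31,49,87,53],"v":[80,46,83,45,26,35]}
After op 12 (add /pjr/3 69): {"an":32,"k":{"gyd":70,"u":92,"xb":52},"pjr":[61,52,31,69,49,87,53],"v":[80,46,83,45,26,35]}
After op 13 (add /kpr 6): {"an":32,"k":{"gyd":70,"u":92,"xb":52},"kpr":6,"pjr":[61,52,31,69,49,87,53],"v":[80,46,83,45,26,35]}
After op 14 (replace /k/u 32): {"an":32,"k":{"gyd":70,"u":32,"xb":52},"kpr":6,"pjr":[61,52,31,69,49,87,53],"v":[80,46,83,45,26,35]}
After op 15 (add /k/q 4): {"an":32,"k":{"gyd":70,"q":4,"u":32,"xb":52},"kpr":6,"pjr":[61,52,31,69,49,87,53],"v":[80,46,83,45,26,35]}
After op 16 (replace /pjr/3 82): {"an":32,"k":{"gyd":70,"q":4,"u":32,"xb":52},"kpr":6,"pjr":[61,52,31,82,49,87,53],"v":[80,46,83,45,26,35]}
Value at /pjr/1: 52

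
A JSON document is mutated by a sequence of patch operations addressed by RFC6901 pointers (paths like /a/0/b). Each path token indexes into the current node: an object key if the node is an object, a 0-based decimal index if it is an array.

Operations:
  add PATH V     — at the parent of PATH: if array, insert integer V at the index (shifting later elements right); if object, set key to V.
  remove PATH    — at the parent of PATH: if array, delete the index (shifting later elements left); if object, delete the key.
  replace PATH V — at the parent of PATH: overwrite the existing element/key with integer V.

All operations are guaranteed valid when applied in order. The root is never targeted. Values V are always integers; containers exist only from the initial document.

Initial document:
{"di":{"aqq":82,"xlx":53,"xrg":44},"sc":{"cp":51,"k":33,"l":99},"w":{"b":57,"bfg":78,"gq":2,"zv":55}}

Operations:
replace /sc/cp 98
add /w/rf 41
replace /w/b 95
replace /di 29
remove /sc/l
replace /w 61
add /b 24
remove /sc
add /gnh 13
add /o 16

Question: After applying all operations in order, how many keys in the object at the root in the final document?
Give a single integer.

After op 1 (replace /sc/cp 98): {"di":{"aqq":82,"xlx":53,"xrg":44},"sc":{"cp":98,"k":33,"l":99},"w":{"b":57,"bfg":78,"gq":2,"zv":55}}
After op 2 (add /w/rf 41): {"di":{"aqq":82,"xlx":53,"xrg":44},"sc":{"cp":98,"k":33,"l":99},"w":{"b":57,"bfg":78,"gq":2,"rf":41,"zv":55}}
After op 3 (replace /w/b 95): {"di":{"aqq":82,"xlx":53,"xrg":44},"sc":{"cp":98,"k":33,"l":99},"w":{"b":95,"bfg":78,"gq":2,"rf":41,"zv":55}}
After op 4 (replace /di 29): {"di":29,"sc":{"cp":98,"k":33,"l":99},"w":{"b":95,"bfg":78,"gq":2,"rf":41,"zv":55}}
After op 5 (remove /sc/l): {"di":29,"sc":{"cp":98,"k":33},"w":{"b":95,"bfg":78,"gq":2,"rf":41,"zv":55}}
After op 6 (replace /w 61): {"di":29,"sc":{"cp":98,"k":33},"w":61}
After op 7 (add /b 24): {"b":24,"di":29,"sc":{"cp":98,"k":33},"w":61}
After op 8 (remove /sc): {"b":24,"di":29,"w":61}
After op 9 (add /gnh 13): {"b":24,"di":29,"gnh":13,"w":61}
After op 10 (add /o 16): {"b":24,"di":29,"gnh":13,"o":16,"w":61}
Size at the root: 5

Answer: 5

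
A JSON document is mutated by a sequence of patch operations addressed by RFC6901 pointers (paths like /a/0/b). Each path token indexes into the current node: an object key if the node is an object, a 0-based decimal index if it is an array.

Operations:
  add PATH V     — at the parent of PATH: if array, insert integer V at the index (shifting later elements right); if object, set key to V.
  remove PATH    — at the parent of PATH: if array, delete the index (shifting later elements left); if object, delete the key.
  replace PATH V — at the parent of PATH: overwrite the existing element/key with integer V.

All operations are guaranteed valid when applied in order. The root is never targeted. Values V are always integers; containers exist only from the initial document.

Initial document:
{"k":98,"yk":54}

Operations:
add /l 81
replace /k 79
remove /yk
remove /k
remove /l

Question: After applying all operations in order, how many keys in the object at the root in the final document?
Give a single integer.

After op 1 (add /l 81): {"k":98,"l":81,"yk":54}
After op 2 (replace /k 79): {"k":79,"l":81,"yk":54}
After op 3 (remove /yk): {"k":79,"l":81}
After op 4 (remove /k): {"l":81}
After op 5 (remove /l): {}
Size at the root: 0

Answer: 0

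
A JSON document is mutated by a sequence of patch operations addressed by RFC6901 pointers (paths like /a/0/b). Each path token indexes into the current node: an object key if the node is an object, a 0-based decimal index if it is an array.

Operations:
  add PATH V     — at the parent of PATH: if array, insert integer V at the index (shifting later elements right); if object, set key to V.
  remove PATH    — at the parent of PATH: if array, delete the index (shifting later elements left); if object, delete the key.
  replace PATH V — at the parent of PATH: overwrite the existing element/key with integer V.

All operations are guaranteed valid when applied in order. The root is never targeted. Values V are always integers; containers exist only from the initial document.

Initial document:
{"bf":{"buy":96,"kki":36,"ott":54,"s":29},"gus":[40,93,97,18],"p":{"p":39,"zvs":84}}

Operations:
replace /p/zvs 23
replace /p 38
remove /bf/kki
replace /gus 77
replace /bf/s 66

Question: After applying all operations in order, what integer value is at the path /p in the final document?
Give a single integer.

Answer: 38

Derivation:
After op 1 (replace /p/zvs 23): {"bf":{"buy":96,"kki":36,"ott":54,"s":29},"gus":[40,93,97,18],"p":{"p":39,"zvs":23}}
After op 2 (replace /p 38): {"bf":{"buy":96,"kki":36,"ott":54,"s":29},"gus":[40,93,97,18],"p":38}
After op 3 (remove /bf/kki): {"bf":{"buy":96,"ott":54,"s":29},"gus":[40,93,97,18],"p":38}
After op 4 (replace /gus 77): {"bf":{"buy":96,"ott":54,"s":29},"gus":77,"p":38}
After op 5 (replace /bf/s 66): {"bf":{"buy":96,"ott":54,"s":66},"gus":77,"p":38}
Value at /p: 38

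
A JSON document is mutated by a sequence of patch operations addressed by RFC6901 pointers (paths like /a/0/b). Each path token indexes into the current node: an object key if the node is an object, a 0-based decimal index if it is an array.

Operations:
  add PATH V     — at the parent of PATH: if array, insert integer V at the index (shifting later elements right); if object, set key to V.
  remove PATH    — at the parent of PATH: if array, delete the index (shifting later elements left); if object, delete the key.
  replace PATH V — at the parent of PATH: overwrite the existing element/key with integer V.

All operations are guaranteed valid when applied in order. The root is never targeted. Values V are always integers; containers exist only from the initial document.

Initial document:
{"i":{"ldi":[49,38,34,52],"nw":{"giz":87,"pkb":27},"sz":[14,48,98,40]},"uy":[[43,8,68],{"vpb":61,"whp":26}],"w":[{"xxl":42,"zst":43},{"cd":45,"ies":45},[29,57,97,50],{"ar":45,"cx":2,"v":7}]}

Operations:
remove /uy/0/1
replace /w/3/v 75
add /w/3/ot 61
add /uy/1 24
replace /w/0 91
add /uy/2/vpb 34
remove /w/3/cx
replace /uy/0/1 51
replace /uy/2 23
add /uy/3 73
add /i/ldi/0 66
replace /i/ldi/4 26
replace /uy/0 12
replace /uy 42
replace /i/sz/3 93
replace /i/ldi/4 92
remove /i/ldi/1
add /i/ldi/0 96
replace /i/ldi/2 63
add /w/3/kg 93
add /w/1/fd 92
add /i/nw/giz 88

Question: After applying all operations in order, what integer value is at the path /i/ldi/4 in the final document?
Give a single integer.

Answer: 92

Derivation:
After op 1 (remove /uy/0/1): {"i":{"ldi":[49,38,34,52],"nw":{"giz":87,"pkb":27},"sz":[14,48,98,40]},"uy":[[43,68],{"vpb":61,"whp":26}],"w":[{"xxl":42,"zst":43},{"cd":45,"ies":45},[29,57,97,50],{"ar":45,"cx":2,"v":7}]}
After op 2 (replace /w/3/v 75): {"i":{"ldi":[49,38,34,52],"nw":{"giz":87,"pkb":27},"sz":[14,48,98,40]},"uy":[[43,68],{"vpb":61,"whp":26}],"w":[{"xxl":42,"zst":43},{"cd":45,"ies":45},[29,57,97,50],{"ar":45,"cx":2,"v":75}]}
After op 3 (add /w/3/ot 61): {"i":{"ldi":[49,38,34,52],"nw":{"giz":87,"pkb":27},"sz":[14,48,98,40]},"uy":[[43,68],{"vpb":61,"whp":26}],"w":[{"xxl":42,"zst":43},{"cd":45,"ies":45},[29,57,97,50],{"ar":45,"cx":2,"ot":61,"v":75}]}
After op 4 (add /uy/1 24): {"i":{"ldi":[49,38,34,52],"nw":{"giz":87,"pkb":27},"sz":[14,48,98,40]},"uy":[[43,68],24,{"vpb":61,"whp":26}],"w":[{"xxl":42,"zst":43},{"cd":45,"ies":45},[29,57,97,50],{"ar":45,"cx":2,"ot":61,"v":75}]}
After op 5 (replace /w/0 91): {"i":{"ldi":[49,38,34,52],"nw":{"giz":87,"pkb":27},"sz":[14,48,98,40]},"uy":[[43,68],24,{"vpb":61,"whp":26}],"w":[91,{"cd":45,"ies":45},[29,57,97,50],{"ar":45,"cx":2,"ot":61,"v":75}]}
After op 6 (add /uy/2/vpb 34): {"i":{"ldi":[49,38,34,52],"nw":{"giz":87,"pkb":27},"sz":[14,48,98,40]},"uy":[[43,68],24,{"vpb":34,"whp":26}],"w":[91,{"cd":45,"ies":45},[29,57,97,50],{"ar":45,"cx":2,"ot":61,"v":75}]}
After op 7 (remove /w/3/cx): {"i":{"ldi":[49,38,34,52],"nw":{"giz":87,"pkb":27},"sz":[14,48,98,40]},"uy":[[43,68],24,{"vpb":34,"whp":26}],"w":[91,{"cd":45,"ies":45},[29,57,97,50],{"ar":45,"ot":61,"v":75}]}
After op 8 (replace /uy/0/1 51): {"i":{"ldi":[49,38,34,52],"nw":{"giz":87,"pkb":27},"sz":[14,48,98,40]},"uy":[[43,51],24,{"vpb":34,"whp":26}],"w":[91,{"cd":45,"ies":45},[29,57,97,50],{"ar":45,"ot":61,"v":75}]}
After op 9 (replace /uy/2 23): {"i":{"ldi":[49,38,34,52],"nw":{"giz":87,"pkb":27},"sz":[14,48,98,40]},"uy":[[43,51],24,23],"w":[91,{"cd":45,"ies":45},[29,57,97,50],{"ar":45,"ot":61,"v":75}]}
After op 10 (add /uy/3 73): {"i":{"ldi":[49,38,34,52],"nw":{"giz":87,"pkb":27},"sz":[14,48,98,40]},"uy":[[43,51],24,23,73],"w":[91,{"cd":45,"ies":45},[29,57,97,50],{"ar":45,"ot":61,"v":75}]}
After op 11 (add /i/ldi/0 66): {"i":{"ldi":[66,49,38,34,52],"nw":{"giz":87,"pkb":27},"sz":[14,48,98,40]},"uy":[[43,51],24,23,73],"w":[91,{"cd":45,"ies":45},[29,57,97,50],{"ar":45,"ot":61,"v":75}]}
After op 12 (replace /i/ldi/4 26): {"i":{"ldi":[66,49,38,34,26],"nw":{"giz":87,"pkb":27},"sz":[14,48,98,40]},"uy":[[43,51],24,23,73],"w":[91,{"cd":45,"ies":45},[29,57,97,50],{"ar":45,"ot":61,"v":75}]}
After op 13 (replace /uy/0 12): {"i":{"ldi":[66,49,38,34,26],"nw":{"giz":87,"pkb":27},"sz":[14,48,98,40]},"uy":[12,24,23,73],"w":[91,{"cd":45,"ies":45},[29,57,97,50],{"ar":45,"ot":61,"v":75}]}
After op 14 (replace /uy 42): {"i":{"ldi":[66,49,38,34,26],"nw":{"giz":87,"pkb":27},"sz":[14,48,98,40]},"uy":42,"w":[91,{"cd":45,"ies":45},[29,57,97,50],{"ar":45,"ot":61,"v":75}]}
After op 15 (replace /i/sz/3 93): {"i":{"ldi":[66,49,38,34,26],"nw":{"giz":87,"pkb":27},"sz":[14,48,98,93]},"uy":42,"w":[91,{"cd":45,"ies":45},[29,57,97,50],{"ar":45,"ot":61,"v":75}]}
After op 16 (replace /i/ldi/4 92): {"i":{"ldi":[66,49,38,34,92],"nw":{"giz":87,"pkb":27},"sz":[14,48,98,93]},"uy":42,"w":[91,{"cd":45,"ies":45},[29,57,97,50],{"ar":45,"ot":61,"v":75}]}
After op 17 (remove /i/ldi/1): {"i":{"ldi":[66,38,34,92],"nw":{"giz":87,"pkb":27},"sz":[14,48,98,93]},"uy":42,"w":[91,{"cd":45,"ies":45},[29,57,97,50],{"ar":45,"ot":61,"v":75}]}
After op 18 (add /i/ldi/0 96): {"i":{"ldi":[96,66,38,34,92],"nw":{"giz":87,"pkb":27},"sz":[14,48,98,93]},"uy":42,"w":[91,{"cd":45,"ies":45},[29,57,97,50],{"ar":45,"ot":61,"v":75}]}
After op 19 (replace /i/ldi/2 63): {"i":{"ldi":[96,66,63,34,92],"nw":{"giz":87,"pkb":27},"sz":[14,48,98,93]},"uy":42,"w":[91,{"cd":45,"ies":45},[29,57,97,50],{"ar":45,"ot":61,"v":75}]}
After op 20 (add /w/3/kg 93): {"i":{"ldi":[96,66,63,34,92],"nw":{"giz":87,"pkb":27},"sz":[14,48,98,93]},"uy":42,"w":[91,{"cd":45,"ies":45},[29,57,97,50],{"ar":45,"kg":93,"ot":61,"v":75}]}
After op 21 (add /w/1/fd 92): {"i":{"ldi":[96,66,63,34,92],"nw":{"giz":87,"pkb":27},"sz":[14,48,98,93]},"uy":42,"w":[91,{"cd":45,"fd":92,"ies":45},[29,57,97,50],{"ar":45,"kg":93,"ot":61,"v":75}]}
After op 22 (add /i/nw/giz 88): {"i":{"ldi":[96,66,63,34,92],"nw":{"giz":88,"pkb":27},"sz":[14,48,98,93]},"uy":42,"w":[91,{"cd":45,"fd":92,"ies":45},[29,57,97,50],{"ar":45,"kg":93,"ot":61,"v":75}]}
Value at /i/ldi/4: 92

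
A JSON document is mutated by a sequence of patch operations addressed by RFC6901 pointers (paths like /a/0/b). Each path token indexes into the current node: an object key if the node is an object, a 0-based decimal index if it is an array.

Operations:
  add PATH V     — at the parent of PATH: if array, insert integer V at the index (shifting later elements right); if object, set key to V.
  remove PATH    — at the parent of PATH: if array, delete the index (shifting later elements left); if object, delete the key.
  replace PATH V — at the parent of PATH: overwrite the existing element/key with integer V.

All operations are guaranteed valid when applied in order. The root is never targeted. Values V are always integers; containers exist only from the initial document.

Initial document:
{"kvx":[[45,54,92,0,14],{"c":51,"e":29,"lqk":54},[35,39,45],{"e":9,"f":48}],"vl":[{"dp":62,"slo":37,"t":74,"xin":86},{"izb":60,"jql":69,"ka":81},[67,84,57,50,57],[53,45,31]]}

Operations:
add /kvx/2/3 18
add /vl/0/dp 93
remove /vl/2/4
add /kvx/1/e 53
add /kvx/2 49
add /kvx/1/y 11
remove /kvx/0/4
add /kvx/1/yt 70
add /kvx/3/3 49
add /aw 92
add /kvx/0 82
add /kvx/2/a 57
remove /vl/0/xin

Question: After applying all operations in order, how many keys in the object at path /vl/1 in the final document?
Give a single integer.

After op 1 (add /kvx/2/3 18): {"kvx":[[45,54,92,0,14],{"c":51,"e":29,"lqk":54},[35,39,45,18],{"e":9,"f":48}],"vl":[{"dp":62,"slo":37,"t":74,"xin":86},{"izb":60,"jql":69,"ka":81},[67,84,57,50,57],[53,45,31]]}
After op 2 (add /vl/0/dp 93): {"kvx":[[45,54,92,0,14],{"c":51,"e":29,"lqk":54},[35,39,45,18],{"e":9,"f":48}],"vl":[{"dp":93,"slo":37,"t":74,"xin":86},{"izb":60,"jql":69,"ka":81},[67,84,57,50,57],[53,45,31]]}
After op 3 (remove /vl/2/4): {"kvx":[[45,54,92,0,14],{"c":51,"e":29,"lqk":54},[35,39,45,18],{"e":9,"f":48}],"vl":[{"dp":93,"slo":37,"t":74,"xin":86},{"izb":60,"jql":69,"ka":81},[67,84,57,50],[53,45,31]]}
After op 4 (add /kvx/1/e 53): {"kvx":[[45,54,92,0,14],{"c":51,"e":53,"lqk":54},[35,39,45,18],{"e":9,"f":48}],"vl":[{"dp":93,"slo":37,"t":74,"xin":86},{"izb":60,"jql":69,"ka":81},[67,84,57,50],[53,45,31]]}
After op 5 (add /kvx/2 49): {"kvx":[[45,54,92,0,14],{"c":51,"e":53,"lqk":54},49,[35,39,45,18],{"e":9,"f":48}],"vl":[{"dp":93,"slo":37,"t":74,"xin":86},{"izb":60,"jql":69,"ka":81},[67,84,57,50],[53,45,31]]}
After op 6 (add /kvx/1/y 11): {"kvx":[[45,54,92,0,14],{"c":51,"e":53,"lqk":54,"y":11},49,[35,39,45,18],{"e":9,"f":48}],"vl":[{"dp":93,"slo":37,"t":74,"xin":86},{"izb":60,"jql":69,"ka":81},[67,84,57,50],[53,45,31]]}
After op 7 (remove /kvx/0/4): {"kvx":[[45,54,92,0],{"c":51,"e":53,"lqk":54,"y":11},49,[35,39,45,18],{"e":9,"f":48}],"vl":[{"dp":93,"slo":37,"t":74,"xin":86},{"izb":60,"jql":69,"ka":81},[67,84,57,50],[53,45,31]]}
After op 8 (add /kvx/1/yt 70): {"kvx":[[45,54,92,0],{"c":51,"e":53,"lqk":54,"y":11,"yt":70},49,[35,39,45,18],{"e":9,"f":48}],"vl":[{"dp":93,"slo":37,"t":74,"xin":86},{"izb":60,"jql":69,"ka":81},[67,84,57,50],[53,45,31]]}
After op 9 (add /kvx/3/3 49): {"kvx":[[45,54,92,0],{"c":51,"e":53,"lqk":54,"y":11,"yt":70},49,[35,39,45,49,18],{"e":9,"f":48}],"vl":[{"dp":93,"slo":37,"t":74,"xin":86},{"izb":60,"jql":69,"ka":81},[67,84,57,50],[53,45,31]]}
After op 10 (add /aw 92): {"aw":92,"kvx":[[45,54,92,0],{"c":51,"e":53,"lqk":54,"y":11,"yt":70},49,[35,39,45,49,18],{"e":9,"f":48}],"vl":[{"dp":93,"slo":37,"t":74,"xin":86},{"izb":60,"jql":69,"ka":81},[67,84,57,50],[53,45,31]]}
After op 11 (add /kvx/0 82): {"aw":92,"kvx":[82,[45,54,92,0],{"c":51,"e":53,"lqk":54,"y":11,"yt":70},49,[35,39,45,49,18],{"e":9,"f":48}],"vl":[{"dp":93,"slo":37,"t":74,"xin":86},{"izb":60,"jql":69,"ka":81},[67,84,57,50],[53,45,31]]}
After op 12 (add /kvx/2/a 57): {"aw":92,"kvx":[82,[45,54,92,0],{"a":57,"c":51,"e":53,"lqk":54,"y":11,"yt":70},49,[35,39,45,49,18],{"e":9,"f":48}],"vl":[{"dp":93,"slo":37,"t":74,"xin":86},{"izb":60,"jql":69,"ka":81},[67,84,57,50],[53,45,31]]}
After op 13 (remove /vl/0/xin): {"aw":92,"kvx":[82,[45,54,92,0],{"a":57,"c":51,"e":53,"lqk":54,"y":11,"yt":70},49,[35,39,45,49,18],{"e":9,"f":48}],"vl":[{"dp":93,"slo":37,"t":74},{"izb":60,"jql":69,"ka":81},[67,84,57,50],[53,45,31]]}
Size at path /vl/1: 3

Answer: 3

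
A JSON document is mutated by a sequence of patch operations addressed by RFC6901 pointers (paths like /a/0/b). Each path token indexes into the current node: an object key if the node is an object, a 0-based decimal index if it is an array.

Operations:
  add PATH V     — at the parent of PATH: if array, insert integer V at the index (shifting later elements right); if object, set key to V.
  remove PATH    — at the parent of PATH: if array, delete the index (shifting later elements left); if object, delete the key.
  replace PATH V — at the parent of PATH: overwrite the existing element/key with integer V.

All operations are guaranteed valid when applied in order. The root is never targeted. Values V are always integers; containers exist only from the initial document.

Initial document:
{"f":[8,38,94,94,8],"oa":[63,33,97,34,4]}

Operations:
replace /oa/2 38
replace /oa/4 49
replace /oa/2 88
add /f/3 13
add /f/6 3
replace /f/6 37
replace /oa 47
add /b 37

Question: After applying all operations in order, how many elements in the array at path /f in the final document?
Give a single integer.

After op 1 (replace /oa/2 38): {"f":[8,38,94,94,8],"oa":[63,33,38,34,4]}
After op 2 (replace /oa/4 49): {"f":[8,38,94,94,8],"oa":[63,33,38,34,49]}
After op 3 (replace /oa/2 88): {"f":[8,38,94,94,8],"oa":[63,33,88,34,49]}
After op 4 (add /f/3 13): {"f":[8,38,94,13,94,8],"oa":[63,33,88,34,49]}
After op 5 (add /f/6 3): {"f":[8,38,94,13,94,8,3],"oa":[63,33,88,34,49]}
After op 6 (replace /f/6 37): {"f":[8,38,94,13,94,8,37],"oa":[63,33,88,34,49]}
After op 7 (replace /oa 47): {"f":[8,38,94,13,94,8,37],"oa":47}
After op 8 (add /b 37): {"b":37,"f":[8,38,94,13,94,8,37],"oa":47}
Size at path /f: 7

Answer: 7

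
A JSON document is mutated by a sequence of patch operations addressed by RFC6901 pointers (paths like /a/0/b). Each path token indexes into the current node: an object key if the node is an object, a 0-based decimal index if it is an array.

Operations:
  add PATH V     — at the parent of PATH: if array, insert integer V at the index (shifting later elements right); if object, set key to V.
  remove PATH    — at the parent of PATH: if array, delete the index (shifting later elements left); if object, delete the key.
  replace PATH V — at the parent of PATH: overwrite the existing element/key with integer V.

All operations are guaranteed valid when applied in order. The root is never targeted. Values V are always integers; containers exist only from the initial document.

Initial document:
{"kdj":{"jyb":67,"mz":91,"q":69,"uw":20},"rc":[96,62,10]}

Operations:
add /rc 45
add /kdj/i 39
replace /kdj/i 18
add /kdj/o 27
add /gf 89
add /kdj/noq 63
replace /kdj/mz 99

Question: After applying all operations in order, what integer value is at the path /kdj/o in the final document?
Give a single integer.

Answer: 27

Derivation:
After op 1 (add /rc 45): {"kdj":{"jyb":67,"mz":91,"q":69,"uw":20},"rc":45}
After op 2 (add /kdj/i 39): {"kdj":{"i":39,"jyb":67,"mz":91,"q":69,"uw":20},"rc":45}
After op 3 (replace /kdj/i 18): {"kdj":{"i":18,"jyb":67,"mz":91,"q":69,"uw":20},"rc":45}
After op 4 (add /kdj/o 27): {"kdj":{"i":18,"jyb":67,"mz":91,"o":27,"q":69,"uw":20},"rc":45}
After op 5 (add /gf 89): {"gf":89,"kdj":{"i":18,"jyb":67,"mz":91,"o":27,"q":69,"uw":20},"rc":45}
After op 6 (add /kdj/noq 63): {"gf":89,"kdj":{"i":18,"jyb":67,"mz":91,"noq":63,"o":27,"q":69,"uw":20},"rc":45}
After op 7 (replace /kdj/mz 99): {"gf":89,"kdj":{"i":18,"jyb":67,"mz":99,"noq":63,"o":27,"q":69,"uw":20},"rc":45}
Value at /kdj/o: 27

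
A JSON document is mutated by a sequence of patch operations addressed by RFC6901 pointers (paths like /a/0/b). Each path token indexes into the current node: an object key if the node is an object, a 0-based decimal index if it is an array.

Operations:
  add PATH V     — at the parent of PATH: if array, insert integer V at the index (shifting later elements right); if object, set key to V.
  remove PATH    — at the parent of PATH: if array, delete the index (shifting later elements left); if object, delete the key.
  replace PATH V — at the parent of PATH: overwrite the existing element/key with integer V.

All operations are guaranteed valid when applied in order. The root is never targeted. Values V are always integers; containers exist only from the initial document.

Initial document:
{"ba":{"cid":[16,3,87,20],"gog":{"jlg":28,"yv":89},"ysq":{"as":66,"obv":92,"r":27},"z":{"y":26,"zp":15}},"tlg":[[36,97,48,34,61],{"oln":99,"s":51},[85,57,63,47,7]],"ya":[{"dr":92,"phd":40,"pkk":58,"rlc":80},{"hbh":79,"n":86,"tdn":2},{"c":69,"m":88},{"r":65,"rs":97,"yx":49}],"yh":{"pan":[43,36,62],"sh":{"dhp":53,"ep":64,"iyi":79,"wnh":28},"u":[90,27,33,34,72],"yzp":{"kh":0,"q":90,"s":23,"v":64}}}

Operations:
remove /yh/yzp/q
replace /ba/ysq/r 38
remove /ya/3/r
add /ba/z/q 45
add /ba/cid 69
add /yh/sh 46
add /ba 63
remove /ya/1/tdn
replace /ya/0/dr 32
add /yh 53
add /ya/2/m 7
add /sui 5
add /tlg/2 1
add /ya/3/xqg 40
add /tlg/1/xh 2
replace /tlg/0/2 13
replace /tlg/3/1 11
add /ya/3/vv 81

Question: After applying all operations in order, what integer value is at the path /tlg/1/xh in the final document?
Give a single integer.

Answer: 2

Derivation:
After op 1 (remove /yh/yzp/q): {"ba":{"cid":[16,3,87,20],"gog":{"jlg":28,"yv":89},"ysq":{"as":66,"obv":92,"r":27},"z":{"y":26,"zp":15}},"tlg":[[36,97,48,34,61],{"oln":99,"s":51},[85,57,63,47,7]],"ya":[{"dr":92,"phd":40,"pkk":58,"rlc":80},{"hbh":79,"n":86,"tdn":2},{"c":69,"m":88},{"r":65,"rs":97,"yx":49}],"yh":{"pan":[43,36,62],"sh":{"dhp":53,"ep":64,"iyi":79,"wnh":28},"u":[90,27,33,34,72],"yzp":{"kh":0,"s":23,"v":64}}}
After op 2 (replace /ba/ysq/r 38): {"ba":{"cid":[16,3,87,20],"gog":{"jlg":28,"yv":89},"ysq":{"as":66,"obv":92,"r":38},"z":{"y":26,"zp":15}},"tlg":[[36,97,48,34,61],{"oln":99,"s":51},[85,57,63,47,7]],"ya":[{"dr":92,"phd":40,"pkk":58,"rlc":80},{"hbh":79,"n":86,"tdn":2},{"c":69,"m":88},{"r":65,"rs":97,"yx":49}],"yh":{"pan":[43,36,62],"sh":{"dhp":53,"ep":64,"iyi":79,"wnh":28},"u":[90,27,33,34,72],"yzp":{"kh":0,"s":23,"v":64}}}
After op 3 (remove /ya/3/r): {"ba":{"cid":[16,3,87,20],"gog":{"jlg":28,"yv":89},"ysq":{"as":66,"obv":92,"r":38},"z":{"y":26,"zp":15}},"tlg":[[36,97,48,34,61],{"oln":99,"s":51},[85,57,63,47,7]],"ya":[{"dr":92,"phd":40,"pkk":58,"rlc":80},{"hbh":79,"n":86,"tdn":2},{"c":69,"m":88},{"rs":97,"yx":49}],"yh":{"pan":[43,36,62],"sh":{"dhp":53,"ep":64,"iyi":79,"wnh":28},"u":[90,27,33,34,72],"yzp":{"kh":0,"s":23,"v":64}}}
After op 4 (add /ba/z/q 45): {"ba":{"cid":[16,3,87,20],"gog":{"jlg":28,"yv":89},"ysq":{"as":66,"obv":92,"r":38},"z":{"q":45,"y":26,"zp":15}},"tlg":[[36,97,48,34,61],{"oln":99,"s":51},[85,57,63,47,7]],"ya":[{"dr":92,"phd":40,"pkk":58,"rlc":80},{"hbh":79,"n":86,"tdn":2},{"c":69,"m":88},{"rs":97,"yx":49}],"yh":{"pan":[43,36,62],"sh":{"dhp":53,"ep":64,"iyi":79,"wnh":28},"u":[90,27,33,34,72],"yzp":{"kh":0,"s":23,"v":64}}}
After op 5 (add /ba/cid 69): {"ba":{"cid":69,"gog":{"jlg":28,"yv":89},"ysq":{"as":66,"obv":92,"r":38},"z":{"q":45,"y":26,"zp":15}},"tlg":[[36,97,48,34,61],{"oln":99,"s":51},[85,57,63,47,7]],"ya":[{"dr":92,"phd":40,"pkk":58,"rlc":80},{"hbh":79,"n":86,"tdn":2},{"c":69,"m":88},{"rs":97,"yx":49}],"yh":{"pan":[43,36,62],"sh":{"dhp":53,"ep":64,"iyi":79,"wnh":28},"u":[90,27,33,34,72],"yzp":{"kh":0,"s":23,"v":64}}}
After op 6 (add /yh/sh 46): {"ba":{"cid":69,"gog":{"jlg":28,"yv":89},"ysq":{"as":66,"obv":92,"r":38},"z":{"q":45,"y":26,"zp":15}},"tlg":[[36,97,48,34,61],{"oln":99,"s":51},[85,57,63,47,7]],"ya":[{"dr":92,"phd":40,"pkk":58,"rlc":80},{"hbh":79,"n":86,"tdn":2},{"c":69,"m":88},{"rs":97,"yx":49}],"yh":{"pan":[43,36,62],"sh":46,"u":[90,27,33,34,72],"yzp":{"kh":0,"s":23,"v":64}}}
After op 7 (add /ba 63): {"ba":63,"tlg":[[36,97,48,34,61],{"oln":99,"s":51},[85,57,63,47,7]],"ya":[{"dr":92,"phd":40,"pkk":58,"rlc":80},{"hbh":79,"n":86,"tdn":2},{"c":69,"m":88},{"rs":97,"yx":49}],"yh":{"pan":[43,36,62],"sh":46,"u":[90,27,33,34,72],"yzp":{"kh":0,"s":23,"v":64}}}
After op 8 (remove /ya/1/tdn): {"ba":63,"tlg":[[36,97,48,34,61],{"oln":99,"s":51},[85,57,63,47,7]],"ya":[{"dr":92,"phd":40,"pkk":58,"rlc":80},{"hbh":79,"n":86},{"c":69,"m":88},{"rs":97,"yx":49}],"yh":{"pan":[43,36,62],"sh":46,"u":[90,27,33,34,72],"yzp":{"kh":0,"s":23,"v":64}}}
After op 9 (replace /ya/0/dr 32): {"ba":63,"tlg":[[36,97,48,34,61],{"oln":99,"s":51},[85,57,63,47,7]],"ya":[{"dr":32,"phd":40,"pkk":58,"rlc":80},{"hbh":79,"n":86},{"c":69,"m":88},{"rs":97,"yx":49}],"yh":{"pan":[43,36,62],"sh":46,"u":[90,27,33,34,72],"yzp":{"kh":0,"s":23,"v":64}}}
After op 10 (add /yh 53): {"ba":63,"tlg":[[36,97,48,34,61],{"oln":99,"s":51},[85,57,63,47,7]],"ya":[{"dr":32,"phd":40,"pkk":58,"rlc":80},{"hbh":79,"n":86},{"c":69,"m":88},{"rs":97,"yx":49}],"yh":53}
After op 11 (add /ya/2/m 7): {"ba":63,"tlg":[[36,97,48,34,61],{"oln":99,"s":51},[85,57,63,47,7]],"ya":[{"dr":32,"phd":40,"pkk":58,"rlc":80},{"hbh":79,"n":86},{"c":69,"m":7},{"rs":97,"yx":49}],"yh":53}
After op 12 (add /sui 5): {"ba":63,"sui":5,"tlg":[[36,97,48,34,61],{"oln":99,"s":51},[85,57,63,47,7]],"ya":[{"dr":32,"phd":40,"pkk":58,"rlc":80},{"hbh":79,"n":86},{"c":69,"m":7},{"rs":97,"yx":49}],"yh":53}
After op 13 (add /tlg/2 1): {"ba":63,"sui":5,"tlg":[[36,97,48,34,61],{"oln":99,"s":51},1,[85,57,63,47,7]],"ya":[{"dr":32,"phd":40,"pkk":58,"rlc":80},{"hbh":79,"n":86},{"c":69,"m":7},{"rs":97,"yx":49}],"yh":53}
After op 14 (add /ya/3/xqg 40): {"ba":63,"sui":5,"tlg":[[36,97,48,34,61],{"oln":99,"s":51},1,[85,57,63,47,7]],"ya":[{"dr":32,"phd":40,"pkk":58,"rlc":80},{"hbh":79,"n":86},{"c":69,"m":7},{"rs":97,"xqg":40,"yx":49}],"yh":53}
After op 15 (add /tlg/1/xh 2): {"ba":63,"sui":5,"tlg":[[36,97,48,34,61],{"oln":99,"s":51,"xh":2},1,[85,57,63,47,7]],"ya":[{"dr":32,"phd":40,"pkk":58,"rlc":80},{"hbh":79,"n":86},{"c":69,"m":7},{"rs":97,"xqg":40,"yx":49}],"yh":53}
After op 16 (replace /tlg/0/2 13): {"ba":63,"sui":5,"tlg":[[36,97,13,34,61],{"oln":99,"s":51,"xh":2},1,[85,57,63,47,7]],"ya":[{"dr":32,"phd":40,"pkk":58,"rlc":80},{"hbh":79,"n":86},{"c":69,"m":7},{"rs":97,"xqg":40,"yx":49}],"yh":53}
After op 17 (replace /tlg/3/1 11): {"ba":63,"sui":5,"tlg":[[36,97,13,34,61],{"oln":99,"s":51,"xh":2},1,[85,11,63,47,7]],"ya":[{"dr":32,"phd":40,"pkk":58,"rlc":80},{"hbh":79,"n":86},{"c":69,"m":7},{"rs":97,"xqg":40,"yx":49}],"yh":53}
After op 18 (add /ya/3/vv 81): {"ba":63,"sui":5,"tlg":[[36,97,13,34,61],{"oln":99,"s":51,"xh":2},1,[85,11,63,47,7]],"ya":[{"dr":32,"phd":40,"pkk":58,"rlc":80},{"hbh":79,"n":86},{"c":69,"m":7},{"rs":97,"vv":81,"xqg":40,"yx":49}],"yh":53}
Value at /tlg/1/xh: 2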